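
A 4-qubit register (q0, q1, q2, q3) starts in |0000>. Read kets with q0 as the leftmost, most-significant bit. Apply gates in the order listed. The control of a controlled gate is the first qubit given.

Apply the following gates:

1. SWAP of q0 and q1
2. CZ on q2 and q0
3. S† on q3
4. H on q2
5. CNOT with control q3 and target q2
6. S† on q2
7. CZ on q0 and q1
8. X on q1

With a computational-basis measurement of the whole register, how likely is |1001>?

Outcome |1001> occurs with probability 0.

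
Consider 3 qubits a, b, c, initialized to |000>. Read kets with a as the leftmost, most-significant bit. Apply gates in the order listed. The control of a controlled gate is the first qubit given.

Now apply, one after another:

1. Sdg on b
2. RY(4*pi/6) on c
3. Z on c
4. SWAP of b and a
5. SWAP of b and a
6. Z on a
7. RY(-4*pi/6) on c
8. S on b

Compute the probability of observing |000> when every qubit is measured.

The probability of measuring |000> is 1/4.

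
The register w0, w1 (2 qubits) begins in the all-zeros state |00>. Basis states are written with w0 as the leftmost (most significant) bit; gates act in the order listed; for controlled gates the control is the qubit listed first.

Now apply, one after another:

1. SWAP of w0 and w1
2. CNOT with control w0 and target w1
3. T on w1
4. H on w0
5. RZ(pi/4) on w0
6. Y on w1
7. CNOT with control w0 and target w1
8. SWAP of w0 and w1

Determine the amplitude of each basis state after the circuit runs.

After the circuit, the state carries amplitude 0 on |00>, sqrt(2)*exp(5*I*pi/8)/2 on |01>, sqrt(2)*exp(3*I*pi/8)/2 on |10>, 0 on |11>.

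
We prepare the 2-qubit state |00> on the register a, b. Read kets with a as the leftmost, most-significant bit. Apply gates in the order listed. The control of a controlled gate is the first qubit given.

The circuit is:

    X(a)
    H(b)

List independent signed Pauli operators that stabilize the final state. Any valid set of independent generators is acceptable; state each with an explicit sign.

The final state is stabilized by the group generated by +IX, -ZI; other independent generating sets are equally valid.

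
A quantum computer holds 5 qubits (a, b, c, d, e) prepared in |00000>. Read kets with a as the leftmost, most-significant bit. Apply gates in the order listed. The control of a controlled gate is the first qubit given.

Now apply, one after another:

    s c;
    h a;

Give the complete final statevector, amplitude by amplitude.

The final amplitudes are sqrt(2)/2 on |00000>, sqrt(2)/2 on |10000>, and 0 on every other basis state.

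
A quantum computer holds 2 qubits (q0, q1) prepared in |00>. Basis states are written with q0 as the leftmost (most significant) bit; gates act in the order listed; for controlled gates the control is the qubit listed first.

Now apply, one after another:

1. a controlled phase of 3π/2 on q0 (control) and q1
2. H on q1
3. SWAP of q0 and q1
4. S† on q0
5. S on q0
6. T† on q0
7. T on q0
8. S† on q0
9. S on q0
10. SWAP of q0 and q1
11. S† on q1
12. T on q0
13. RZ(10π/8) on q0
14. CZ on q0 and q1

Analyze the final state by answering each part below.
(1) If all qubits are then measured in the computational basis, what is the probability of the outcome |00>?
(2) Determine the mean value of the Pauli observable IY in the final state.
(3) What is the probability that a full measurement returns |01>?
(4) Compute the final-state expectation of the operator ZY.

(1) A full measurement returns |00> with probability 1/2. Key observation: the block from step 3 through step 10 cancels to the identity and can be dropped.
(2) The observable IY averages to -1.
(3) Outcome |01> occurs with probability 1/2.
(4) The observable ZY averages to -1.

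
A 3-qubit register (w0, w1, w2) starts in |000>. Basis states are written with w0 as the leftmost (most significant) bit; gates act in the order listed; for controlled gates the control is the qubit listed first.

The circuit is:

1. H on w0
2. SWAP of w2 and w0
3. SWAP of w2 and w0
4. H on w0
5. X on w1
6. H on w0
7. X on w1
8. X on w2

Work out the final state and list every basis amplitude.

The resulting statevector has amplitude sqrt(2)/2 on |001>, sqrt(2)/2 on |101>, and 0 on every other basis state. Key observation: the block from step 1 through step 4 cancels to the identity and can be dropped.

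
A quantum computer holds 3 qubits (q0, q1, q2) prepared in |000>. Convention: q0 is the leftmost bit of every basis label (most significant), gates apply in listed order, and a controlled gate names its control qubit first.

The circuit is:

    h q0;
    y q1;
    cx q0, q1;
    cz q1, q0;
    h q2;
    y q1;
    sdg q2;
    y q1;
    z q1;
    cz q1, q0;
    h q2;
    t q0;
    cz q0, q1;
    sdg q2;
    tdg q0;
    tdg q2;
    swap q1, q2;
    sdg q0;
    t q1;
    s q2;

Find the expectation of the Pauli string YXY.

In the final state, YXY has expectation 1.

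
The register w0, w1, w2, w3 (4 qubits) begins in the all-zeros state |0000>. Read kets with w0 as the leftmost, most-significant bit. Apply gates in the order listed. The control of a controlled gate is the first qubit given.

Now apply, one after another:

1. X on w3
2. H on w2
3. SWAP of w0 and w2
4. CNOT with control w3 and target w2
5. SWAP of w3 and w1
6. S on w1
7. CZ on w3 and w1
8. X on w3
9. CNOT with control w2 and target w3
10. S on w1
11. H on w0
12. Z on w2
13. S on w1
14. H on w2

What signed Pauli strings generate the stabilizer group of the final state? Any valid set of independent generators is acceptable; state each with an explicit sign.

One valid set of independent stabilizer generators is -IIXI, +ZIII, -IZII, +IIIZ (any independent generating set of the same group is equally correct).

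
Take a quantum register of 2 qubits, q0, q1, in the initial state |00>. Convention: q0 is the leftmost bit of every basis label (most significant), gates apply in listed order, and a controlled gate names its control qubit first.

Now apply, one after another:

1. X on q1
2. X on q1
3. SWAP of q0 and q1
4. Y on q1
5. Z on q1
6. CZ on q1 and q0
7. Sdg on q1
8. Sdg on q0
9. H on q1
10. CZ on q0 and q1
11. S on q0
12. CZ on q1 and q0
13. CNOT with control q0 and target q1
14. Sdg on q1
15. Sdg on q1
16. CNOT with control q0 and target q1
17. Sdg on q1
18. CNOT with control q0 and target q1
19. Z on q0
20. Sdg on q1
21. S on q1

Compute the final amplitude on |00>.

The amplitude on |00> is -sqrt(2)/2.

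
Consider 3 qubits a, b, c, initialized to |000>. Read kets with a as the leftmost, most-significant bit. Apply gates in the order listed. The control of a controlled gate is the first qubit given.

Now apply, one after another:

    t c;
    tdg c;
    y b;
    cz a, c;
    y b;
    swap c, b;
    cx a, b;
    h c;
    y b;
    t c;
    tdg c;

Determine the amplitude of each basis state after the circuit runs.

The final amplitudes are sqrt(2)*I/2 on |010>, sqrt(2)*I/2 on |011>, and 0 on every other basis state.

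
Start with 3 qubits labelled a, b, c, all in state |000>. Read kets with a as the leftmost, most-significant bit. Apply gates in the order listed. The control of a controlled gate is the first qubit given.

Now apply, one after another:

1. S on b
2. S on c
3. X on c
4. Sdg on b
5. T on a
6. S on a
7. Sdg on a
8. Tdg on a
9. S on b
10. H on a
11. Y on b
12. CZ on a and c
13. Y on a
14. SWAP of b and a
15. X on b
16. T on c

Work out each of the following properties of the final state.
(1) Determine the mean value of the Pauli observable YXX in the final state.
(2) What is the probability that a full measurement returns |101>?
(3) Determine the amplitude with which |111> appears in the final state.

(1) The observable YXX averages to 0. Key observation: steps 4-9 multiply out to the identity, so the circuit reduces to the remaining gates.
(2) The probability of measuring |101> is 1/2.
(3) The final state's coefficient on |111> equals -sqrt(2)*exp(I*pi/4)/2.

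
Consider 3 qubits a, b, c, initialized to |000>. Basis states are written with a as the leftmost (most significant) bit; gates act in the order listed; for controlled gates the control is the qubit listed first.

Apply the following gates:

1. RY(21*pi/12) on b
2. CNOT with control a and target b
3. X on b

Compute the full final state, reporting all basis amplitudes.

After the circuit, the state carries amplitude sqrt(2 - sqrt(2))/2 on |000>, -sqrt(sqrt(2) + 2)/2 on |010>, and 0 on every other basis state.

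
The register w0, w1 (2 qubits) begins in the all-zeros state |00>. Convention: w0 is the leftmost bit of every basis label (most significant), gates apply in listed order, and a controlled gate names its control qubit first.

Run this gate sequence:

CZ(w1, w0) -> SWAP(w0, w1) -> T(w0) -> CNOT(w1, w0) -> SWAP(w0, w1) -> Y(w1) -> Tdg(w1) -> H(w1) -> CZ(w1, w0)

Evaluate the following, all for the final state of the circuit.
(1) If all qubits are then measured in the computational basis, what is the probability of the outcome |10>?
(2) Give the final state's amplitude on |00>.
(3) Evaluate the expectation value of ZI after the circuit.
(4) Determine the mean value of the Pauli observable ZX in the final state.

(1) A full measurement returns |10> with probability 0.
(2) |00> carries amplitude sqrt(2)*exp(I*pi/4)/2 in the final state.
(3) In the final state, ZI has expectation 1.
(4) The observable ZX averages to -1.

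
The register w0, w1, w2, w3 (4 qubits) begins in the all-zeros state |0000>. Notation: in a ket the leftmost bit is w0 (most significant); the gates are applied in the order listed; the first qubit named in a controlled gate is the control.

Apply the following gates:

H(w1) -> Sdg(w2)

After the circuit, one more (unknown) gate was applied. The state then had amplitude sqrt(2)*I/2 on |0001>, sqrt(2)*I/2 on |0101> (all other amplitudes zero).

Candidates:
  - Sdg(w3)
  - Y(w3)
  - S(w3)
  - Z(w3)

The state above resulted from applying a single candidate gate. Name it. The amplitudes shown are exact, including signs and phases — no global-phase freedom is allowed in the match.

It was Y(w3) that produced the state shown.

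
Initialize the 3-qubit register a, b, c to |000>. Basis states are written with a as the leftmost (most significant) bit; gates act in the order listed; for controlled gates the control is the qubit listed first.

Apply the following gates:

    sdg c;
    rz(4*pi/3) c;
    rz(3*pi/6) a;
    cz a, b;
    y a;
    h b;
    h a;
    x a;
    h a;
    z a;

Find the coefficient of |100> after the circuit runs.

|100> carries amplitude -sqrt(2)*exp(7*I*pi/12)/2 in the final state. Key observation: gates 7-10 undo each other exactly, leaving only the rest of the circuit to track.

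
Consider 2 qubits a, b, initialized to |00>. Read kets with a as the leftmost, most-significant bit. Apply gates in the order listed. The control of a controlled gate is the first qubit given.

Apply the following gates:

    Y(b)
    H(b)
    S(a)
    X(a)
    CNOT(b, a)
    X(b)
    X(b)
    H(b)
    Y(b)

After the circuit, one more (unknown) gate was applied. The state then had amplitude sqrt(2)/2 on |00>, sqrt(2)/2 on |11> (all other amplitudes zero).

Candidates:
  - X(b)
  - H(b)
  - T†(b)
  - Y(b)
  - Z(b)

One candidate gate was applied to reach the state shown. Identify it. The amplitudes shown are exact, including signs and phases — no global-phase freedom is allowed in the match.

The applied gate was H(b).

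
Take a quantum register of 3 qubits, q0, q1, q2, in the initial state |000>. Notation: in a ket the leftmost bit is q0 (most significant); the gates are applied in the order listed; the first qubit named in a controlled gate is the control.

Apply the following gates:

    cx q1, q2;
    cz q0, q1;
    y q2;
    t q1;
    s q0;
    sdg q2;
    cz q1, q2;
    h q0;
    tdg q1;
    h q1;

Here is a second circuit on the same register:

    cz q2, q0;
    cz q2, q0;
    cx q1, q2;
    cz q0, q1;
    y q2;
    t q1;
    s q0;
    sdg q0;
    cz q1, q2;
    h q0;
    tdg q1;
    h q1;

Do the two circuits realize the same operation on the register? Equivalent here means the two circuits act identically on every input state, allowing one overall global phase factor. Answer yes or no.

No, they are not equivalent — no single phase factor reconciles the two unitaries.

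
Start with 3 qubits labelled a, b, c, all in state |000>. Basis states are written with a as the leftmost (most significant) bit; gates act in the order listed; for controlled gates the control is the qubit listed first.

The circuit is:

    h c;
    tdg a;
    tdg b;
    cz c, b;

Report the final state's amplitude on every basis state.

The resulting statevector has amplitude sqrt(2)/2 on |000>, sqrt(2)/2 on |001>, and 0 on every other basis state.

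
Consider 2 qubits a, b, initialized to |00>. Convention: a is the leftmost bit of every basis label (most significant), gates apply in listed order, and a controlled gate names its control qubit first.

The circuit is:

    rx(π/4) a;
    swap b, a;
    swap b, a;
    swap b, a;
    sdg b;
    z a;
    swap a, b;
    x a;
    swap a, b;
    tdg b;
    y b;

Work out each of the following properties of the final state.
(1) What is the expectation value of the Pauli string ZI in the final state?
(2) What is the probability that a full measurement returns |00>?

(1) The observable ZI averages to 1.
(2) The probability of measuring |00> is sqrt(2)/4 + 1/2.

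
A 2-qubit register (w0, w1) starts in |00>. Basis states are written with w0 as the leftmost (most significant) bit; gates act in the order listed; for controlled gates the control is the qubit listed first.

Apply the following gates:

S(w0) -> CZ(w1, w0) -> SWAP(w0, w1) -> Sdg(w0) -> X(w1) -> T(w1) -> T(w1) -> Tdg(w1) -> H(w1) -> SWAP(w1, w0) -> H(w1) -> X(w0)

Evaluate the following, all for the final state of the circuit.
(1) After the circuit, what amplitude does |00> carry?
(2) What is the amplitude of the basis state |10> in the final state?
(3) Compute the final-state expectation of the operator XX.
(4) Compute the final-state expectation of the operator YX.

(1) The final state's coefficient on |00> equals -exp(I*pi/4)/2.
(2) The final state's coefficient on |10> equals exp(I*pi/4)/2.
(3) In the final state, XX has expectation -1.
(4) The observable YX averages to 0.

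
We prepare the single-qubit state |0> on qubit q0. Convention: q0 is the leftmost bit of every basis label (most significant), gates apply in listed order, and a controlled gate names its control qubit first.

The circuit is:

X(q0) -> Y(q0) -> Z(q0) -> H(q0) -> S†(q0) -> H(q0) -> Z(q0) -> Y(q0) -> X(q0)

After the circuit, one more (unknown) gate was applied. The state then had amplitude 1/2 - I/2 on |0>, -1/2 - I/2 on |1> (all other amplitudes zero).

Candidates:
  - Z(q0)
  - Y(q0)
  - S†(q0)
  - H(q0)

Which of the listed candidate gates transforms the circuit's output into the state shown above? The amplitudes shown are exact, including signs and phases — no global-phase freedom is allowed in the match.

The applied gate was Z(q0).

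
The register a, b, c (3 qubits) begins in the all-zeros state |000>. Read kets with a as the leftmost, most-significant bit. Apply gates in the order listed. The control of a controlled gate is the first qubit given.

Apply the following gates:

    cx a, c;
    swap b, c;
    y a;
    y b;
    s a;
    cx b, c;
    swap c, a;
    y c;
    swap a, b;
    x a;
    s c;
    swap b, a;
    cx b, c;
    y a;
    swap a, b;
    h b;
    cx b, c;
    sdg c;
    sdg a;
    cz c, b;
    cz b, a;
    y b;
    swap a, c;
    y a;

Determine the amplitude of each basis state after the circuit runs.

After the circuit, the state carries amplitude sqrt(2)/2 on |000>, -sqrt(2)*I/2 on |110>, and 0 on every other basis state.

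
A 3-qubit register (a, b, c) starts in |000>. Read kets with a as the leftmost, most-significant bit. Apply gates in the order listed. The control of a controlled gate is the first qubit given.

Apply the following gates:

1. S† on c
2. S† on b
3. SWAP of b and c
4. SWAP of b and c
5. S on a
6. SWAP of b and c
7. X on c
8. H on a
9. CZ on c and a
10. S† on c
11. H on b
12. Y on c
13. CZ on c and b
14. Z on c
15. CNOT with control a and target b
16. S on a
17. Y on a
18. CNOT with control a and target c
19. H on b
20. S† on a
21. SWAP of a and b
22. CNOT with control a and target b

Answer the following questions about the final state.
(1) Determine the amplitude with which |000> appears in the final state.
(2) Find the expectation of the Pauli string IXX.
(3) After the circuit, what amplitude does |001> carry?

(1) The amplitude on |000> is sqrt(2)/2.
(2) In the final state, IXX has expectation -1.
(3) |001> carries amplitude 0 in the final state.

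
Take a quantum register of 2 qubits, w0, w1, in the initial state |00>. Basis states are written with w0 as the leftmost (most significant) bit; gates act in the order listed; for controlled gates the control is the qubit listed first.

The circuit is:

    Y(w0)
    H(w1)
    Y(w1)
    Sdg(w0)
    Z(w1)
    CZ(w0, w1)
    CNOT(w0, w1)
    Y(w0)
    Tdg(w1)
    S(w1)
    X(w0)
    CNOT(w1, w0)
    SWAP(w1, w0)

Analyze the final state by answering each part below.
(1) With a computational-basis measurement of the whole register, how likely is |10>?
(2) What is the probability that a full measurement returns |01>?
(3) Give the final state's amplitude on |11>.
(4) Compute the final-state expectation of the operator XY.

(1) Outcome |10> occurs with probability 1/2.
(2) The probability of measuring |01> is 1/2.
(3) |11> carries amplitude 0 in the final state.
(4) In the final state, XY has expectation sqrt(2)/2.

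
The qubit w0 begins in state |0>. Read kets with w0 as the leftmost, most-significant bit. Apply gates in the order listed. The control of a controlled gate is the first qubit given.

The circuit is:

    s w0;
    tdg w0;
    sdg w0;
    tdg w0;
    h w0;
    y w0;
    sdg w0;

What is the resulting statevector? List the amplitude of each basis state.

After the circuit, the state carries amplitude -sqrt(2)*I/2 on |0>, sqrt(2)/2 on |1>.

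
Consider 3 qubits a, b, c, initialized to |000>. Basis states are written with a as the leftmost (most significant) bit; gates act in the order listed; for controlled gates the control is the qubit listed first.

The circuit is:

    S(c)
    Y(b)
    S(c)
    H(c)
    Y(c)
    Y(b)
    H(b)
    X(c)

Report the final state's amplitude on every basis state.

The final amplitudes are I/2 on |000>, -I/2 on |001>, I/2 on |010>, -I/2 on |011>, 0 on |100>, 0 on |101>, 0 on |110>, 0 on |111>.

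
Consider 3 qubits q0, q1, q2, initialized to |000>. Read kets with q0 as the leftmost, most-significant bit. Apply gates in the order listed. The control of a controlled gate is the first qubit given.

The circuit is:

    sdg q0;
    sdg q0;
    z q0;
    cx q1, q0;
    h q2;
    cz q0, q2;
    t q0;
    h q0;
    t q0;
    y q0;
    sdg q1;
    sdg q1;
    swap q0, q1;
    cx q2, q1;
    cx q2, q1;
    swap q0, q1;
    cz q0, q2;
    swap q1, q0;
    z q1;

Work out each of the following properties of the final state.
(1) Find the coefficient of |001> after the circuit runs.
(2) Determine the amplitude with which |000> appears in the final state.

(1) The amplitude on |001> is -exp(3*I*pi/4)/2. Key observation: gates 13-16 undo each other exactly, leaving only the rest of the circuit to track.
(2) |000> carries amplitude -exp(3*I*pi/4)/2 in the final state.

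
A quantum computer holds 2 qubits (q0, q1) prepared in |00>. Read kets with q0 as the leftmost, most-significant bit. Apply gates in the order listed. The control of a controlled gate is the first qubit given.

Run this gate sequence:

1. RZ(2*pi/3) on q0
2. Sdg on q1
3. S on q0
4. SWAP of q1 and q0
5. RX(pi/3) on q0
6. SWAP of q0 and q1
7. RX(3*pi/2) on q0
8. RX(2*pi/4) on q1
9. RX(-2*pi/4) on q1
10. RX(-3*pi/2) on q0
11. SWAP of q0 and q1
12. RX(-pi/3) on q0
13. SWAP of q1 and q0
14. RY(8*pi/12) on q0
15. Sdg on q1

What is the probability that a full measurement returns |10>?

A full measurement returns |10> with probability 3/4.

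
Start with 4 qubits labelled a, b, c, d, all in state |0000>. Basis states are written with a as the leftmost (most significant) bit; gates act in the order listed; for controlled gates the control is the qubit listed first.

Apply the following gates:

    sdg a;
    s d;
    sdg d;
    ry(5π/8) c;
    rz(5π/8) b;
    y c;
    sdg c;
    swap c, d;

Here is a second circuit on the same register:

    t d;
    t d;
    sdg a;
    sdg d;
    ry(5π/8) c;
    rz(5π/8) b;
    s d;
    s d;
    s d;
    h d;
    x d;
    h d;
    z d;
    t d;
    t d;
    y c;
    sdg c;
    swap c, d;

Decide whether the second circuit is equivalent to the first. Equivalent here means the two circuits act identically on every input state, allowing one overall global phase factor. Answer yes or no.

Yes — the two circuits implement the same unitary up to a global phase.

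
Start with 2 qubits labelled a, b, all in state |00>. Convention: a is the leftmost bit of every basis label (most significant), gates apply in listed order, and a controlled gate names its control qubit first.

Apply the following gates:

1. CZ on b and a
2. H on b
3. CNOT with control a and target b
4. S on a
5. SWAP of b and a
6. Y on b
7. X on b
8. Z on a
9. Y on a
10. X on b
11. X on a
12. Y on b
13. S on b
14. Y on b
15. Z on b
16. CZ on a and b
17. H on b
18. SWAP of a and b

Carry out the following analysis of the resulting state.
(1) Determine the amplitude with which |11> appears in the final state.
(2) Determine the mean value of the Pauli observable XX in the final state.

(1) The final state's coefficient on |11> equals 1/2.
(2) The expectation value of XX is 1.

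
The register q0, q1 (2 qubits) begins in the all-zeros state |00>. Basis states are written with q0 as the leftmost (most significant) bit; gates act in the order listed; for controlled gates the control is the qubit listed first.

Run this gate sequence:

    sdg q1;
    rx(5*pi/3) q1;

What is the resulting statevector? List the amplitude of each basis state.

The resulting statevector has amplitude -sqrt(3)/2 on |00>, -I/2 on |01>, 0 on |10>, 0 on |11>.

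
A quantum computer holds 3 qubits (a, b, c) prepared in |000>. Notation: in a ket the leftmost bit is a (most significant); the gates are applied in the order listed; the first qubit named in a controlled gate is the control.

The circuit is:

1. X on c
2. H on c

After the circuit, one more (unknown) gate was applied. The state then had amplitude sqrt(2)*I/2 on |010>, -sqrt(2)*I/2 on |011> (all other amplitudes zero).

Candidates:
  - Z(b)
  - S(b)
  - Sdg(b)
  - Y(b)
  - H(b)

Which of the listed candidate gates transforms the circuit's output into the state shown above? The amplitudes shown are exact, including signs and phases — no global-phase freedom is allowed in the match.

The applied gate was Y(b).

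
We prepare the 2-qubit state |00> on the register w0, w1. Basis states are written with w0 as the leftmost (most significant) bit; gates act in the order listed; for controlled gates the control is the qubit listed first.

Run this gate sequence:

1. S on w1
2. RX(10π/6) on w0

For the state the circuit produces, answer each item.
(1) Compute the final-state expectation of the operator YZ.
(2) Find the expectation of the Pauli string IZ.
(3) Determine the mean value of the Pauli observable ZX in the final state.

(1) The observable YZ averages to sqrt(3)/2.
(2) In the final state, IZ has expectation 1.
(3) The expectation value of ZX is 0.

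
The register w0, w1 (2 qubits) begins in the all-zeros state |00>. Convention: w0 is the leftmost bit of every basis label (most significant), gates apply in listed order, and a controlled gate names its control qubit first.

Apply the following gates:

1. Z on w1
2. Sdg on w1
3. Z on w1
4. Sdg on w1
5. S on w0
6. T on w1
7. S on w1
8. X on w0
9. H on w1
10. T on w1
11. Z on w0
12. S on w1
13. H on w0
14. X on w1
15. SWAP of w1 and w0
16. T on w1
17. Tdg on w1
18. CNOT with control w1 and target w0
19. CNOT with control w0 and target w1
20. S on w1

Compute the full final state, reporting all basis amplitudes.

The final amplitudes are -exp(3*I*pi/4)/2 on |00>, I/2 on |01>, exp(3*I*pi/4)/2 on |10>, -I/2 on |11>.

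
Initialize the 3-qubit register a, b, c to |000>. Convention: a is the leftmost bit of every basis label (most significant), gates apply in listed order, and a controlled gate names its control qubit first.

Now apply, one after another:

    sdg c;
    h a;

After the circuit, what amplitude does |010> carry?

|010> carries amplitude 0 in the final state.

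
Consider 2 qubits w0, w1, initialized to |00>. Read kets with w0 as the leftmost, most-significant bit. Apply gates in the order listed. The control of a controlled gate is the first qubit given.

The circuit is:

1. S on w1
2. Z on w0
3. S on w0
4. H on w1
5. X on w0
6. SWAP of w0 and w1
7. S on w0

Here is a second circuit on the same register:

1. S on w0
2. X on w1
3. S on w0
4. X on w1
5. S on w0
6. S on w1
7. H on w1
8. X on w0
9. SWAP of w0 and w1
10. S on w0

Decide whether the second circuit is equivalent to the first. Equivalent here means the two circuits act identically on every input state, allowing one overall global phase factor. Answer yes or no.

Yes — the two circuits implement the same unitary up to a global phase.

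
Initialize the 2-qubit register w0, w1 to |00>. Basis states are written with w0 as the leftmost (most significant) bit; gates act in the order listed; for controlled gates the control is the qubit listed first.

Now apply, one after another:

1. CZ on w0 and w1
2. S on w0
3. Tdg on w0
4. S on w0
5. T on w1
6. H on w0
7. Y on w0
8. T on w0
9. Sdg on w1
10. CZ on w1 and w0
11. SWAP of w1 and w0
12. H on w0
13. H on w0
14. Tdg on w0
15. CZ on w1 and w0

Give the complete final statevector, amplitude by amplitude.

The final amplitudes are -sqrt(2)*I/2 on |00>, sqrt(2)*exp(3*I*pi/4)/2 on |01>, 0 on |10>, 0 on |11>.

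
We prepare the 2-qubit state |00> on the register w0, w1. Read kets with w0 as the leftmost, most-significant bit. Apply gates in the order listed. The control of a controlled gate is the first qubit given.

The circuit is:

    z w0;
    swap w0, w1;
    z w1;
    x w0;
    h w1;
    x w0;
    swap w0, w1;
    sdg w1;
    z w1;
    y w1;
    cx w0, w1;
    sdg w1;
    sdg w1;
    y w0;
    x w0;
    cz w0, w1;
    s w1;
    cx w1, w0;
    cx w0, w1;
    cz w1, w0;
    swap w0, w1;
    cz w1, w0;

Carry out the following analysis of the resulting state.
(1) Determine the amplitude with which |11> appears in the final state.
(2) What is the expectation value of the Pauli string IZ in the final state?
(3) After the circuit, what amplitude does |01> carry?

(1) |11> carries amplitude sqrt(2)/2 in the final state.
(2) In the final state, IZ has expectation -1.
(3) The final state's coefficient on |01> equals sqrt(2)*I/2.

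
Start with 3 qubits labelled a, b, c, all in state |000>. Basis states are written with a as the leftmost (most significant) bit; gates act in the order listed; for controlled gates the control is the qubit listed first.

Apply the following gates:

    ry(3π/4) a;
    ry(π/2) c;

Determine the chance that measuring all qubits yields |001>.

Outcome |001> occurs with probability 1/4 - sqrt(2)/8.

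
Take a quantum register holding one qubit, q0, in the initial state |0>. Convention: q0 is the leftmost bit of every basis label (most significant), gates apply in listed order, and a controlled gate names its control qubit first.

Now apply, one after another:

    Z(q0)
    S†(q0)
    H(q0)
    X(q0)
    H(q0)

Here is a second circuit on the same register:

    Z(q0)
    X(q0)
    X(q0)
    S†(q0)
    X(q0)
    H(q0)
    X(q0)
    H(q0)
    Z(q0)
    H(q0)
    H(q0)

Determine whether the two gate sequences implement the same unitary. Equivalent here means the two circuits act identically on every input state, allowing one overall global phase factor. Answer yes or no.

No, they are not equivalent — no single phase factor reconciles the two unitaries.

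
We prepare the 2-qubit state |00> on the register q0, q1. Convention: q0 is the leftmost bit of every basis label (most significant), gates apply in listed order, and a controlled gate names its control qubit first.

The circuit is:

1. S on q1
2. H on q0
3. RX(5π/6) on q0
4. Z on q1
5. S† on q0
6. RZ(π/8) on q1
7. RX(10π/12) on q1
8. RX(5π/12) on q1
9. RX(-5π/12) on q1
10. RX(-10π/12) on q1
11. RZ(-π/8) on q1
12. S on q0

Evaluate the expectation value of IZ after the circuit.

The expectation value of IZ is 1. Key observation: the block from step 5 through step 12 cancels to the identity and can be dropped.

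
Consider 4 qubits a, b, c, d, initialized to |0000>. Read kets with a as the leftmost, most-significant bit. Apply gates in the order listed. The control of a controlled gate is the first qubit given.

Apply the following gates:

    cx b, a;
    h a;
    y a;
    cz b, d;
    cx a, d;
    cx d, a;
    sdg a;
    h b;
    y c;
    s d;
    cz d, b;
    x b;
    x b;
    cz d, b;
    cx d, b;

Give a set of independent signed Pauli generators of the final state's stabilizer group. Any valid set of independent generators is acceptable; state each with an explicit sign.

The stabilizer group can be generated by +IXII, -IIIY, +ZIII, -IIZI, among other valid generating sets. Key observation: steps 11-14 multiply out to the identity, so the circuit reduces to the remaining gates.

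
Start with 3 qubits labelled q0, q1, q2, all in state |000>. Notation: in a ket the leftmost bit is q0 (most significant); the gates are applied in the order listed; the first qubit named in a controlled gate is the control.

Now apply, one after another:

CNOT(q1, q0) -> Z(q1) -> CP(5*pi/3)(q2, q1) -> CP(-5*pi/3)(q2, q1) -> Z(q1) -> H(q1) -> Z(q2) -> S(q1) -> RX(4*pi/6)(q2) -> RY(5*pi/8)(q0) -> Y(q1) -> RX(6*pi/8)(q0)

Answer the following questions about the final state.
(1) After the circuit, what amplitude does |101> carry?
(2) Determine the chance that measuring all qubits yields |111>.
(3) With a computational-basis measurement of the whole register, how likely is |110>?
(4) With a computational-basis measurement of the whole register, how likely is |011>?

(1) The amplitude on |101> is -sqrt(6)*sqrt(sqrt(2)/4 + 1/2)*cos(5*pi/16)/4 - sqrt(6)*I*sqrt(1/2 - sqrt(2)/4)*sin(5*pi/16)/4. Key observation: steps 2-5 multiply out to the identity, so the circuit reduces to the remaining gates.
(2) The probability of measuring |111> is 3/16 - 3*sqrt(4 - 2*sqrt(2))/64.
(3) A full measurement returns |110> with probability 1/16 - sqrt(4 - 2*sqrt(2))/64.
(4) The probability of measuring |011> is 3*sqrt(4 - 2*sqrt(2))/64 + 3/16.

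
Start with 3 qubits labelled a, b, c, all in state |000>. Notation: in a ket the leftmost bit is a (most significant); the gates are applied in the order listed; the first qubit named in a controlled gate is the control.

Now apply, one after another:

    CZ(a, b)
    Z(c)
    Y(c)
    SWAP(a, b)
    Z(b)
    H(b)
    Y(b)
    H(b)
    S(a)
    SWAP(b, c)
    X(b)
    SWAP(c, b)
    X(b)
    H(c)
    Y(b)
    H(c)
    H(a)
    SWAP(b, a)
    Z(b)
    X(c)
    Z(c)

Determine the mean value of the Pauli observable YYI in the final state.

The expectation value of YYI is 0.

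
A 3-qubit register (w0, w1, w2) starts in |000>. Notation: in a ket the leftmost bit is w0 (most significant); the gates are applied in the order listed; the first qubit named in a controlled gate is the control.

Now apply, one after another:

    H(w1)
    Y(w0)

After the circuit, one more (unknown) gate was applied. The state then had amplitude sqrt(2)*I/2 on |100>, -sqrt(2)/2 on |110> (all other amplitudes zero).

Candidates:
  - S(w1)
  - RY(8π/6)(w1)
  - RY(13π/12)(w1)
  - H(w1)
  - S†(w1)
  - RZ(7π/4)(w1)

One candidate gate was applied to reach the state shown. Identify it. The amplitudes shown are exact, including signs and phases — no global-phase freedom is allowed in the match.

It was S(w1) that produced the state shown.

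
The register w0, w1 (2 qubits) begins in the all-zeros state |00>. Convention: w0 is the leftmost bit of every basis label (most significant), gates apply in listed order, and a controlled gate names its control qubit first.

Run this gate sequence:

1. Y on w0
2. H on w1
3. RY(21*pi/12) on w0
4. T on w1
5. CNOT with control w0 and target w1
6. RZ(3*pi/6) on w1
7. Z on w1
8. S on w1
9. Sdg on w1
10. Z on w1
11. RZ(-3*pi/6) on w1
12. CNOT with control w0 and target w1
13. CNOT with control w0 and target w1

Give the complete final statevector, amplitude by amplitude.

The final amplitudes are -I*sqrt(4 - 2*sqrt(2))/4 on |00>, -sqrt(4 - 2*sqrt(2))*exp(3*I*pi/4)/4 on |01>, -sqrt(2*sqrt(2) + 4)*exp(3*I*pi/4)/4 on |10>, -I*sqrt(2*sqrt(2) + 4)/4 on |11>. Key observation: the block from step 5 through step 12 cancels to the identity and can be dropped.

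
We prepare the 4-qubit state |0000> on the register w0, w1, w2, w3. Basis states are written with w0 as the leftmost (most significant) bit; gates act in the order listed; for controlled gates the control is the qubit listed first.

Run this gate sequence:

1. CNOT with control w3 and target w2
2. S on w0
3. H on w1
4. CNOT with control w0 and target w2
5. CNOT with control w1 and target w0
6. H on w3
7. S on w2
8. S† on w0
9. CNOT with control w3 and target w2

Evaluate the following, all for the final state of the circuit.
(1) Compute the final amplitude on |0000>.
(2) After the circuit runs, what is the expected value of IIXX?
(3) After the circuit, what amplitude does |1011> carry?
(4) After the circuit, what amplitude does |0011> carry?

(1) The amplitude on |0000> is 1/2.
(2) The observable IIXX averages to 1.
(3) |1011> carries amplitude 0 in the final state.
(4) The amplitude on |0011> is 1/2.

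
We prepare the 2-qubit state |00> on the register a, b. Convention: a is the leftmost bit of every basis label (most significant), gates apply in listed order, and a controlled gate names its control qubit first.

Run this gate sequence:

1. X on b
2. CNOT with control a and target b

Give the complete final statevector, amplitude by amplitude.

After the circuit, the state carries amplitude 1 on |01>, and 0 on every other basis state.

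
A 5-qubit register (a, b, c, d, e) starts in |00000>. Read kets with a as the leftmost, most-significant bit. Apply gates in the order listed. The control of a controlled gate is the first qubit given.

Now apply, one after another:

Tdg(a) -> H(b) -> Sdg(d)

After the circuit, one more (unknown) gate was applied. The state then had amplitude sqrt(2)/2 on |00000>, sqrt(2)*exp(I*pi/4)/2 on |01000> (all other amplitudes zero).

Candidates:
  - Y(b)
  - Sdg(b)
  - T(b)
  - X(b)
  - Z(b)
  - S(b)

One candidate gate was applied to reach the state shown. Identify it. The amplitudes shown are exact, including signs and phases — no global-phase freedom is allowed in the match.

The applied gate was T(b).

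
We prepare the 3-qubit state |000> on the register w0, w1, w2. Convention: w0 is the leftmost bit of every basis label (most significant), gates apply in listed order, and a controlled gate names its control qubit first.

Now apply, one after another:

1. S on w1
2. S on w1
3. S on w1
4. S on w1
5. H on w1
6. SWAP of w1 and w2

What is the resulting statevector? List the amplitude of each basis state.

The final amplitudes are sqrt(2)/2 on |000>, sqrt(2)/2 on |001>, and 0 on every other basis state. Key observation: gates 1-4 undo each other exactly, leaving only the rest of the circuit to track.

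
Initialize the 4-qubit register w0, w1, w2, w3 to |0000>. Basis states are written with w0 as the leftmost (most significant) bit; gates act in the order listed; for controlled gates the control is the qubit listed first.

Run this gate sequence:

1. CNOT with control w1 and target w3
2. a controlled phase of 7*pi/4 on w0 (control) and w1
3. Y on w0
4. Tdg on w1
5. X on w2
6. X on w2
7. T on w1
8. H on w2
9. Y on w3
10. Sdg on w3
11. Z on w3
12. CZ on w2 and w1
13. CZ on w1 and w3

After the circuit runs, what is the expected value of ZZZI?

In the final state, ZZZI has expectation 0. Key observation: gates 4-7 undo each other exactly, leaving only the rest of the circuit to track.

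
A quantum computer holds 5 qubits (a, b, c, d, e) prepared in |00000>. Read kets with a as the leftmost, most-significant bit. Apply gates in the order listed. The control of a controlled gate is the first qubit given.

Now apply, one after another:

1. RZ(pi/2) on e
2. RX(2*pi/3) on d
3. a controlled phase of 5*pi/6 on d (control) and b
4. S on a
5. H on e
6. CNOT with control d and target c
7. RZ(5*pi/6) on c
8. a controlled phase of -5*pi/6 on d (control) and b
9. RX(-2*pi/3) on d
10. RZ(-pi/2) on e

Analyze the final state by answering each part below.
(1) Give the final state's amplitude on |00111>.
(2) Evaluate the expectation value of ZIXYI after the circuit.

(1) The final state's coefficient on |00111> equals -sqrt(6)*exp(5*I*pi/12)/8.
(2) In the final state, ZIXYI has expectation -3/8.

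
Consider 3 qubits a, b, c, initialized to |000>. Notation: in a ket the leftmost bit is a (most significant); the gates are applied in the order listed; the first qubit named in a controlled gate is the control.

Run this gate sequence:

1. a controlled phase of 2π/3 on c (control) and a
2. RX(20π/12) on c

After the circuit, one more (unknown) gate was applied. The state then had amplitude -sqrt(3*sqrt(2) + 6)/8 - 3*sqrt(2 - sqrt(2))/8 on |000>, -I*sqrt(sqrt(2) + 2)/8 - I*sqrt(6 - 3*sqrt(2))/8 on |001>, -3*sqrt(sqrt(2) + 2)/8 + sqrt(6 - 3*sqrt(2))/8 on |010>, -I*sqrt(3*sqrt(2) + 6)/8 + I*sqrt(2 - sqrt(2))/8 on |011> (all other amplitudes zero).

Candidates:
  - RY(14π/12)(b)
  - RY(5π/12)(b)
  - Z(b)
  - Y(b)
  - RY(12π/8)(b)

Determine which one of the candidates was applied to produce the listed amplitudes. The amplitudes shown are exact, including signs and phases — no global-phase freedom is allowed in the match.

It was RY(5π/12)(b) that produced the state shown.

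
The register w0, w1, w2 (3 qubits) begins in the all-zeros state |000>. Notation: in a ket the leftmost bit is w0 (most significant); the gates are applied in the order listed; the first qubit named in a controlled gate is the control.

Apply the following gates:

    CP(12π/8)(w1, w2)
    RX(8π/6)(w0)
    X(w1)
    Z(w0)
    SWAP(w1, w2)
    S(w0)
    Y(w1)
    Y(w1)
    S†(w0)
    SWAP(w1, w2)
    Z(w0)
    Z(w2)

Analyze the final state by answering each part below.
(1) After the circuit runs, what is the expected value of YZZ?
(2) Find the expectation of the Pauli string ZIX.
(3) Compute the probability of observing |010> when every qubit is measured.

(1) In the final state, YZZ has expectation -sqrt(3)/2. Key observation: gates 4-11 undo each other exactly, leaving only the rest of the circuit to track.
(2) In the final state, ZIX has expectation 0.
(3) A full measurement returns |010> with probability 1/4.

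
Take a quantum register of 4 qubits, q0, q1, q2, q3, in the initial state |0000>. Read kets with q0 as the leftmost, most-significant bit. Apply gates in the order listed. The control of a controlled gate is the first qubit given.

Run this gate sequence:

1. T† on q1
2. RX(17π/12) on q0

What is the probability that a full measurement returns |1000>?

Outcome |1000> occurs with probability -sqrt(2)/8 + sqrt(6)/8 + 1/2.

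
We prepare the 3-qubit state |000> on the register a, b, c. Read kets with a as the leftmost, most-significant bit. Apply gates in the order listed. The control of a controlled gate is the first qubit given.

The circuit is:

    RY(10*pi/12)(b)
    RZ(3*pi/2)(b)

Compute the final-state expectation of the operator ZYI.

The observable ZYI averages to -1/2.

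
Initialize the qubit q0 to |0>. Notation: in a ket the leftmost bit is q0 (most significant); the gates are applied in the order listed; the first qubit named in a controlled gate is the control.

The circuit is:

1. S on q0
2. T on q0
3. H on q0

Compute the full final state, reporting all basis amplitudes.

The final amplitudes are sqrt(2)/2 on |0>, sqrt(2)/2 on |1>.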